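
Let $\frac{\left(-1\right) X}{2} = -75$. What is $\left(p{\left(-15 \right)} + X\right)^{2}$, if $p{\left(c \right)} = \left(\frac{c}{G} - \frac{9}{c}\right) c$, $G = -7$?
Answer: $\frac{580644}{49} \approx 11850.0$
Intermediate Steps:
$X = 150$ ($X = \left(-2\right) \left(-75\right) = 150$)
$p{\left(c \right)} = c \left(- \frac{9}{c} - \frac{c}{7}\right)$ ($p{\left(c \right)} = \left(\frac{c}{-7} - \frac{9}{c}\right) c = \left(c \left(- \frac{1}{7}\right) - \frac{9}{c}\right) c = \left(- \frac{c}{7} - \frac{9}{c}\right) c = \left(- \frac{9}{c} - \frac{c}{7}\right) c = c \left(- \frac{9}{c} - \frac{c}{7}\right)$)
$\left(p{\left(-15 \right)} + X\right)^{2} = \left(\left(-9 - \frac{\left(-15\right)^{2}}{7}\right) + 150\right)^{2} = \left(\left(-9 - \frac{225}{7}\right) + 150\right)^{2} = \left(- \frac{288}{7} + 150\right)^{2} = \left(\frac{762}{7}\right)^{2} = \frac{580644}{49}$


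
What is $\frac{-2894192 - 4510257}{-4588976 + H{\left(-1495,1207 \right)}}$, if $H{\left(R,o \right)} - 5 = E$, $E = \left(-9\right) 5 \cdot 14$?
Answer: $\frac{7404449}{4589601} \approx 1.6133$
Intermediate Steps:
$E = -630$ ($E = \left(-45\right) 14 = -630$)
$H{\left(R,o \right)} = -625$ ($H{\left(R,o \right)} = 5 - 630 = -625$)
$\frac{-2894192 - 4510257}{-4588976 + H{\left(-1495,1207 \right)}} = \frac{-2894192 - 4510257}{-4588976 - 625} = - \frac{7404449}{-4589601} = \left(-7404449\right) \left(- \frac{1}{4589601}\right) = \frac{7404449}{4589601}$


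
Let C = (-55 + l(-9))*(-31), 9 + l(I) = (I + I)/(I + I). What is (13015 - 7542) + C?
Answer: 7426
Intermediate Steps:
l(I) = -8 (l(I) = -9 + (I + I)/(I + I) = -9 + (2*I)/((2*I)) = -9 + (2*I)*(1/(2*I)) = -9 + 1 = -8)
C = 1953 (C = (-55 - 8)*(-31) = -63*(-31) = 1953)
(13015 - 7542) + C = (13015 - 7542) + 1953 = 5473 + 1953 = 7426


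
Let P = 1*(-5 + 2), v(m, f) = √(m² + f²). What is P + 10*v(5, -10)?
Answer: -3 + 50*√5 ≈ 108.80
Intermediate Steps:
v(m, f) = √(f² + m²)
P = -3 (P = 1*(-3) = -3)
P + 10*v(5, -10) = -3 + 10*√((-10)² + 5²) = -3 + 10*√(100 + 25) = -3 + 10*√125 = -3 + 10*(5*√5) = -3 + 50*√5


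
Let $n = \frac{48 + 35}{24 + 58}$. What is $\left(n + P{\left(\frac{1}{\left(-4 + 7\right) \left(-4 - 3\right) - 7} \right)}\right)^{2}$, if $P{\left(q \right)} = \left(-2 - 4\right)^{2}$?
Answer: $\frac{9211225}{6724} \approx 1369.9$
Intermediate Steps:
$n = \frac{83}{82} \approx 1.0122$
$P{\left(q \right)} = 36$ ($P{\left(q \right)} = \left(-6\right)^{2} = 36$)
$\left(n + P{\left(\frac{1}{\left(-4 + 7\right) \left(-4 - 3\right) - 7} \right)}\right)^{2} = \left(\frac{83}{82} + 36\right)^{2} = \left(\frac{3035}{82}\right)^{2} = \frac{9211225}{6724}$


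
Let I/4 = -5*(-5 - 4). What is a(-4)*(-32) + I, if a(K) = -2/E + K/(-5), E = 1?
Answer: 1092/5 ≈ 218.40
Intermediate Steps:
I = 180 (I = 4*(-5*(-5 - 4)) = 4*(-5*(-9)) = 4*45 = 180)
a(K) = -2 - K/5 (a(K) = -2/1 + K/(-5) = -2*1 + K*(-⅕) = -2 - K/5)
a(-4)*(-32) + I = (-2 - ⅕*(-4))*(-32) + 180 = (-2 + ⅘)*(-32) + 180 = -6/5*(-32) + 180 = 192/5 + 180 = 1092/5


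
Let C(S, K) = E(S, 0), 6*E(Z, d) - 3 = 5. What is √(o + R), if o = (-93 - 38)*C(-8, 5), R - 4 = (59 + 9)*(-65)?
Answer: 2*I*√10329/3 ≈ 67.754*I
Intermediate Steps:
E(Z, d) = 4/3 (E(Z, d) = ½ + (⅙)*5 = ½ + ⅚ = 4/3)
C(S, K) = 4/3
R = -4416 (R = 4 + (59 + 9)*(-65) = 4 + 68*(-65) = 4 - 4420 = -4416)
o = -524/3 (o = (-93 - 38)*(4/3) = -131*4/3 = -524/3 ≈ -174.67)
√(o + R) = √(-524/3 - 4416) = √(-13772/3) = 2*I*√10329/3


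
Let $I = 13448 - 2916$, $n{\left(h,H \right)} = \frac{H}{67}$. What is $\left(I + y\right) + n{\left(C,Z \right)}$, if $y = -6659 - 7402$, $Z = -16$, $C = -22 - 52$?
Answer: $- \frac{236459}{67} \approx -3529.2$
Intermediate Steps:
$C = -74$
$y = -14061$ ($y = -6659 - 7402 = -14061$)
$n{\left(h,H \right)} = \frac{H}{67}$ ($n{\left(h,H \right)} = H \frac{1}{67} = \frac{H}{67}$)
$I = 10532$
$\left(I + y\right) + n{\left(C,Z \right)} = \left(10532 - 14061\right) + \frac{1}{67} \left(-16\right) = -3529 - \frac{16}{67} = - \frac{236459}{67}$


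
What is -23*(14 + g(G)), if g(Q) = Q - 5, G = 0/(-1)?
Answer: -207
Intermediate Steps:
G = 0 (G = 0*(-1) = 0)
g(Q) = -5 + Q
-23*(14 + g(G)) = -23*(14 + (-5 + 0)) = -23*(14 - 5) = -23*9 = -207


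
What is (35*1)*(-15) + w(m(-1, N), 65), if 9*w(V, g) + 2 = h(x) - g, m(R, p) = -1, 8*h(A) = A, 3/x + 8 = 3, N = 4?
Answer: -191683/360 ≈ -532.45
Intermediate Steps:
x = -3/5 (x = 3/(-8 + 3) = 3/(-5) = 3*(-1/5) = -3/5 ≈ -0.60000)
h(A) = A/8
w(V, g) = -83/360 - g/9 (w(V, g) = -2/9 + ((1/8)*(-3/5) - g)/9 = -2/9 + (-3/40 - g)/9 = -2/9 + (-1/120 - g/9) = -83/360 - g/9)
(35*1)*(-15) + w(m(-1, N), 65) = (35*1)*(-15) + (-83/360 - 1/9*65) = 35*(-15) + (-83/360 - 65/9) = -525 - 2683/360 = -191683/360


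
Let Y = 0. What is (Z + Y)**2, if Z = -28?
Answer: 784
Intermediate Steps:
(Z + Y)**2 = (-28 + 0)**2 = (-28)**2 = 784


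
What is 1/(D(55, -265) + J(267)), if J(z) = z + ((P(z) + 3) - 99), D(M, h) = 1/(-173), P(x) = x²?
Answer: 173/12362579 ≈ 1.3994e-5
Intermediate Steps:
D(M, h) = -1/173
J(z) = -96 + z + z² (J(z) = z + ((z² + 3) - 99) = z + ((3 + z²) - 99) = z + (-96 + z²) = -96 + z + z²)
1/(D(55, -265) + J(267)) = 1/(-1/173 + (-96 + 267 + 267²)) = 1/(-1/173 + (-96 + 267 + 71289)) = 1/(-1/173 + 71460) = 1/(12362579/173) = 173/12362579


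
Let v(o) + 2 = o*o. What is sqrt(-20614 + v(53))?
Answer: I*sqrt(17807) ≈ 133.44*I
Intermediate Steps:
v(o) = -2 + o**2 (v(o) = -2 + o*o = -2 + o**2)
sqrt(-20614 + v(53)) = sqrt(-20614 + (-2 + 53**2)) = sqrt(-20614 + (-2 + 2809)) = sqrt(-20614 + 2807) = sqrt(-17807) = I*sqrt(17807)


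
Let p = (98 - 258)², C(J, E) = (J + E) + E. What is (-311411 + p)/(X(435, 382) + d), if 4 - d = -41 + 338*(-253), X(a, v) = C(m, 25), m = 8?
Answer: -285811/85617 ≈ -3.3382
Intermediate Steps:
C(J, E) = J + 2*E (C(J, E) = (E + J) + E = J + 2*E)
X(a, v) = 58 (X(a, v) = 8 + 2*25 = 8 + 50 = 58)
p = 25600 (p = (-160)² = 25600)
d = 85559 (d = 4 - (-41 + 338*(-253)) = 4 - (-41 - 85514) = 4 - 1*(-85555) = 4 + 85555 = 85559)
(-311411 + p)/(X(435, 382) + d) = (-311411 + 25600)/(58 + 85559) = -285811/85617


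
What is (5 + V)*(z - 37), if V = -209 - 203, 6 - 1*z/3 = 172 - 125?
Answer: 65120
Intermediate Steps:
z = -123 (z = 18 - 3*(172 - 125) = 18 - 3*47 = 18 - 141 = -123)
V = -412
(5 + V)*(z - 37) = (5 - 412)*(-123 - 37) = -407*(-160) = 65120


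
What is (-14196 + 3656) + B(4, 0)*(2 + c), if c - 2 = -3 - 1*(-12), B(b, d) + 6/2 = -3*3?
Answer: -10696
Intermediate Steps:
B(b, d) = -12 (B(b, d) = -3 - 3*3 = -3 - 9 = -12)
c = 11 (c = 2 + (-3 - 1*(-12)) = 2 + (-3 + 12) = 2 + 9 = 11)
(-14196 + 3656) + B(4, 0)*(2 + c) = (-14196 + 3656) - 12*(2 + 11) = -10540 - 12*13 = -10540 - 156 = -10696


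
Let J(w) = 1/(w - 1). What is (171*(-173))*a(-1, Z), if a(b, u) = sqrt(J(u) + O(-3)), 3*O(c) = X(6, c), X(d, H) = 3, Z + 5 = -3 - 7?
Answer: -29583*sqrt(15)/4 ≈ -28644.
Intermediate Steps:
Z = -15 (Z = -5 + (-3 - 7) = -5 - 10 = -15)
O(c) = 1 (O(c) = (1/3)*3 = 1)
J(w) = 1/(-1 + w)
a(b, u) = sqrt(1 + 1/(-1 + u)) (a(b, u) = sqrt(1/(-1 + u) + 1) = sqrt(1 + 1/(-1 + u)))
(171*(-173))*a(-1, Z) = (171*(-173))*sqrt(-15/(-1 - 15)) = -29583*sqrt(15)*sqrt(-1/(-16)) = -29583*sqrt(15)/4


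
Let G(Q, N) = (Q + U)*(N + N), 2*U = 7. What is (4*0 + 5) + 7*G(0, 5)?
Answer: 250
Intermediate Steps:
U = 7/2 (U = (½)*7 = 7/2 ≈ 3.5000)
G(Q, N) = 2*N*(7/2 + Q) (G(Q, N) = (Q + 7/2)*(N + N) = (7/2 + Q)*(2*N) = 2*N*(7/2 + Q))
(4*0 + 5) + 7*G(0, 5) = (4*0 + 5) + 7*(5*(7 + 2*0)) = (0 + 5) + 7*(5*(7 + 0)) = 5 + 7*(5*7) = 5 + 7*35 = 5 + 245 = 250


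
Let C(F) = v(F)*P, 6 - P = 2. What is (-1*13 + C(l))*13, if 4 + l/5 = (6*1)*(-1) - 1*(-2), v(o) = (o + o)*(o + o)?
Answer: 332631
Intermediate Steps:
P = 4 (P = 6 - 1*2 = 6 - 2 = 4)
v(o) = 4*o² (v(o) = (2*o)*(2*o) = 4*o²)
l = -40 (l = -20 + 5*((6*1)*(-1) - 1*(-2)) = -20 + 5*(6*(-1) + 2) = -20 + 5*(-6 + 2) = -20 + 5*(-4) = -20 - 20 = -40)
C(F) = 16*F² (C(F) = (4*F²)*4 = 16*F²)
(-1*13 + C(l))*13 = (-1*13 + 16*(-40)²)*13 = (-13 + 16*1600)*13 = (-13 + 25600)*13 = 25587*13 = 332631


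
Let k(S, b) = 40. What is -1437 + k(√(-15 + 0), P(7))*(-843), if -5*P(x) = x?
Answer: -35157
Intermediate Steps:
P(x) = -x/5
-1437 + k(√(-15 + 0), P(7))*(-843) = -1437 + 40*(-843) = -1437 - 33720 = -35157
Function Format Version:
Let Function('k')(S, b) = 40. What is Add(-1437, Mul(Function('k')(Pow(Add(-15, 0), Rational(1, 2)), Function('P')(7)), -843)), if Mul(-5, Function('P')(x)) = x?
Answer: -35157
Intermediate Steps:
Function('P')(x) = Mul(Rational(-1, 5), x)
Add(-1437, Mul(Function('k')(Pow(Add(-15, 0), Rational(1, 2)), Function('P')(7)), -843)) = Add(-1437, Mul(40, -843)) = Add(-1437, -33720) = -35157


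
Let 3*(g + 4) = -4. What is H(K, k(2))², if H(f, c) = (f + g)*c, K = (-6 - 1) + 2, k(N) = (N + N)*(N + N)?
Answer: 246016/9 ≈ 27335.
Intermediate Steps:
g = -16/3 (g = -4 + (⅓)*(-4) = -4 - 4/3 = -16/3 ≈ -5.3333)
k(N) = 4*N² (k(N) = (2*N)*(2*N) = 4*N²)
K = -5 (K = -7 + 2 = -5)
H(f, c) = c*(-16/3 + f) (H(f, c) = (f - 16/3)*c = (-16/3 + f)*c = c*(-16/3 + f))
H(K, k(2))² = ((4*2²)*(-16 + 3*(-5))/3)² = ((4*4)*(-16 - 15)/3)² = ((⅓)*16*(-31))² = (-496/3)² = 246016/9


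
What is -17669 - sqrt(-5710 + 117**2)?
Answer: -17669 - sqrt(7979) ≈ -17758.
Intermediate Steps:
-17669 - sqrt(-5710 + 117**2) = -17669 - sqrt(-5710 + 13689) = -17669 - sqrt(7979)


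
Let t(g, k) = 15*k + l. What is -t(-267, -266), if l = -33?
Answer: 4023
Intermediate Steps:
t(g, k) = -33 + 15*k (t(g, k) = 15*k - 33 = -33 + 15*k)
-t(-267, -266) = -(-33 + 15*(-266)) = -(-33 - 3990) = -1*(-4023) = 4023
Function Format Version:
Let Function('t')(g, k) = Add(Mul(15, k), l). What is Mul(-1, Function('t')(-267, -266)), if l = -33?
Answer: 4023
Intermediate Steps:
Function('t')(g, k) = Add(-33, Mul(15, k)) (Function('t')(g, k) = Add(Mul(15, k), -33) = Add(-33, Mul(15, k)))
Mul(-1, Function('t')(-267, -266)) = Mul(-1, Add(-33, Mul(15, -266))) = Mul(-1, Add(-33, -3990)) = Mul(-1, -4023) = 4023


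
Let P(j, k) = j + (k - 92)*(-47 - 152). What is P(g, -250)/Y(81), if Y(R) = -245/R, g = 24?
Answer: -787806/35 ≈ -22509.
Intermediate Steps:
P(j, k) = 18308 + j - 199*k (P(j, k) = j + (-92 + k)*(-199) = j + (18308 - 199*k) = 18308 + j - 199*k)
P(g, -250)/Y(81) = (18308 + 24 - 199*(-250))/((-245/81)) = (18308 + 24 + 49750)/((-245*1/81)) = 68082/(-245/81) = 68082*(-81/245) = -787806/35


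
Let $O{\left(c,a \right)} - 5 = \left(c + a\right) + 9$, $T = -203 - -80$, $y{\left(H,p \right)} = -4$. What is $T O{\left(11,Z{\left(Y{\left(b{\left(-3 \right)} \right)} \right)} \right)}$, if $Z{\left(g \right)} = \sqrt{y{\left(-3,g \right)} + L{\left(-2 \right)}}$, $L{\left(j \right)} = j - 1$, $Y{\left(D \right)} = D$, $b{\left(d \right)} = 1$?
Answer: $-3075 - 123 i \sqrt{7} \approx -3075.0 - 325.43 i$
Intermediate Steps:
$L{\left(j \right)} = -1 + j$
$Z{\left(g \right)} = i \sqrt{7}$ ($Z{\left(g \right)} = \sqrt{-4 - 3} = \sqrt{-7} = i \sqrt{7}$)
$T = -123$ ($T = -203 + 80 = -123$)
$O{\left(c,a \right)} = 14 + a + c$ ($O{\left(c,a \right)} = 5 + \left(\left(c + a\right) + 9\right) = 5 + \left(\left(a + c\right) + 9\right) = 5 + \left(9 + a + c\right) = 14 + a + c$)
$T O{\left(11,Z{\left(Y{\left(b{\left(-3 \right)} \right)} \right)} \right)} = - 123 \left(14 + i \sqrt{7} + 11\right) = - 123 \left(25 + i \sqrt{7}\right) = -3075 - 123 i \sqrt{7}$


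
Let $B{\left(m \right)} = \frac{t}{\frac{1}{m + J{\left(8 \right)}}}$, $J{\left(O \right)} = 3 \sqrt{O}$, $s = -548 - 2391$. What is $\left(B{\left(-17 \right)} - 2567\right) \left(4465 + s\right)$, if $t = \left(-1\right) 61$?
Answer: $-2334780 - 558516 \sqrt{2} \approx -3.1246 \cdot 10^{6}$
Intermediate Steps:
$s = -2939$
$t = -61$
$B{\left(m \right)} = - 366 \sqrt{2} - 61 m$ ($B{\left(m \right)} = - \frac{61}{\frac{1}{m + 3 \sqrt{8}}} = - \frac{61}{\frac{1}{m + 3 \cdot 2 \sqrt{2}}} = - \frac{61}{\frac{1}{m + 6 \sqrt{2}}} = - 61 \left(m + 6 \sqrt{2}\right) = - 366 \sqrt{2} - 61 m$)
$\left(B{\left(-17 \right)} - 2567\right) \left(4465 + s\right) = \left(\left(- 366 \sqrt{2} - -1037\right) - 2567\right) \left(4465 - 2939\right) = \left(\left(- 366 \sqrt{2} + 1037\right) - 2567\right) 1526 = \left(\left(1037 - 366 \sqrt{2}\right) - 2567\right) 1526 = \left(-1530 - 366 \sqrt{2}\right) 1526 = -2334780 - 558516 \sqrt{2}$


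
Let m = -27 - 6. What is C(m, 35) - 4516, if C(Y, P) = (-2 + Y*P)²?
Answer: 1334133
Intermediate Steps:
m = -33
C(Y, P) = (-2 + P*Y)²
C(m, 35) - 4516 = (-2 + 35*(-33))² - 4516 = (-2 - 1155)² - 4516 = (-1157)² - 4516 = 1338649 - 4516 = 1334133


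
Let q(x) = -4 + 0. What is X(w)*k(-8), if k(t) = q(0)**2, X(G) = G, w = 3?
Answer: 48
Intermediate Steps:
q(x) = -4
k(t) = 16 (k(t) = (-4)**2 = 16)
X(w)*k(-8) = 3*16 = 48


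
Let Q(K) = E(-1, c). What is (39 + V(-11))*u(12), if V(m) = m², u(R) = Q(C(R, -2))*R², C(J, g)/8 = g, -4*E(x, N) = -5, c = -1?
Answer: 28800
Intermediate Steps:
E(x, N) = 5/4 (E(x, N) = -¼*(-5) = 5/4)
C(J, g) = 8*g
Q(K) = 5/4
u(R) = 5*R²/4
(39 + V(-11))*u(12) = (39 + (-11)²)*((5/4)*12²) = (39 + 121)*((5/4)*144) = 160*180 = 28800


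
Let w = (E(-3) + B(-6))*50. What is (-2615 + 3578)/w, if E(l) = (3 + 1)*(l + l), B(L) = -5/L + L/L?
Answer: -2889/3325 ≈ -0.86887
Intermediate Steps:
B(L) = 1 - 5/L (B(L) = -5/L + 1 = 1 - 5/L)
E(l) = 8*l (E(l) = 4*(2*l) = 8*l)
w = -3325/3 (w = (8*(-3) + (-5 - 6)/(-6))*50 = (-24 - ⅙*(-11))*50 = (-24 + 11/6)*50 = -133/6*50 = -3325/3 ≈ -1108.3)
(-2615 + 3578)/w = (-2615 + 3578)/(-3325/3) = 963*(-3/3325) = -2889/3325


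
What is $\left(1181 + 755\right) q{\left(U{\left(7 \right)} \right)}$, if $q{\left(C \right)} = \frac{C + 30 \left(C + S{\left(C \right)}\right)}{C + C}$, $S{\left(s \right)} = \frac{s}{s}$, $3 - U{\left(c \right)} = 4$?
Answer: $968$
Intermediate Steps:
$U{\left(c \right)} = -1$ ($U{\left(c \right)} = 3 - 4 = -1$)
$S{\left(s \right)} = 1$
$q{\left(C \right)} = \frac{30 + 31 C}{2 C}$ ($q{\left(C \right)} = \frac{C + 30 \left(C + 1\right)}{C + C} = \frac{C + 30 \left(1 + C\right)}{2 C} = \left(C + \left(30 + 30 C\right)\right) \frac{1}{2 C} = \left(30 + 31 C\right) \frac{1}{2 C} = \frac{30 + 31 C}{2 C}$)
$\left(1181 + 755\right) q{\left(U{\left(7 \right)} \right)} = \left(1181 + 755\right) \left(\frac{31}{2} + \frac{15}{-1}\right) = 1936 \left(\frac{31}{2} + 15 \left(-1\right)\right) = 1936 \left(\frac{31}{2} - 15\right) = 1936 \cdot \frac{1}{2} = 968$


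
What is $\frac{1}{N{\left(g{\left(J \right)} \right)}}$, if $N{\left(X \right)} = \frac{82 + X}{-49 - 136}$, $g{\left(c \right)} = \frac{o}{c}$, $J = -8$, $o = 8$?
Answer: $- \frac{185}{81} \approx -2.284$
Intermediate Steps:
$g{\left(c \right)} = \frac{8}{c}$
$N{\left(X \right)} = - \frac{82}{185} - \frac{X}{185}$ ($N{\left(X \right)} = \frac{82 + X}{-185} = \left(82 + X\right) \left(- \frac{1}{185}\right) = - \frac{82}{185} - \frac{X}{185}$)
$\frac{1}{N{\left(g{\left(J \right)} \right)}} = \frac{1}{- \frac{82}{185} - \frac{8 \frac{1}{-8}}{185}} = \frac{1}{- \frac{82}{185} - \frac{8 \left(- \frac{1}{8}\right)}{185}} = \frac{1}{- \frac{82}{185} - - \frac{1}{185}} = \frac{1}{- \frac{82}{185} + \frac{1}{185}} = \frac{1}{- \frac{81}{185}} = - \frac{185}{81}$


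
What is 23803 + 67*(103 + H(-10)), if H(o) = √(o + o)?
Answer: 30704 + 134*I*√5 ≈ 30704.0 + 299.63*I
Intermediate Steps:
H(o) = √2*√o (H(o) = √(2*o) = √2*√o)
23803 + 67*(103 + H(-10)) = 23803 + 67*(103 + √2*√(-10)) = 23803 + 67*(103 + √2*(I*√10)) = 23803 + 67*(103 + 2*I*√5) = 23803 + (6901 + 134*I*√5) = 30704 + 134*I*√5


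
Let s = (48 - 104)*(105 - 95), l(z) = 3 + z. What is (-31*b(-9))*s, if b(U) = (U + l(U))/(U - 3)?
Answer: 21700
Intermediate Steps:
s = -560 (s = -56*10 = -560)
b(U) = (3 + 2*U)/(-3 + U) (b(U) = (U + (3 + U))/(U - 3) = (3 + 2*U)/(-3 + U))
(-31*b(-9))*s = -31*(3 + 2*(-9))/(-3 - 9)*(-560) = -31*(3 - 18)/(-12)*(-560) = -(-31)*(-15)/12*(-560) = -31*5/4*(-560) = -155/4*(-560) = 21700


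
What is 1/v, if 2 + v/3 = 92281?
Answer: 1/276837 ≈ 3.6122e-6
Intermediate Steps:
v = 276837 (v = -6 + 3*92281 = -6 + 276843 = 276837)
1/v = 1/276837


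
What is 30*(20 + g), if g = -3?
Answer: 510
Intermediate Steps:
30*(20 + g) = 30*(20 - 3) = 30*17 = 510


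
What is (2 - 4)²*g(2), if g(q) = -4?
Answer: -16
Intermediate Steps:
(2 - 4)²*g(2) = (2 - 4)²*(-4) = (-2)²*(-4) = 4*(-4) = -16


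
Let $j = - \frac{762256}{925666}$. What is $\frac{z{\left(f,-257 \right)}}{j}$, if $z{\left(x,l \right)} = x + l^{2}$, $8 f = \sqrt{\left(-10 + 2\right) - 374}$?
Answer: $- \frac{30569656817}{381128} - \frac{462833 i \sqrt{382}}{3049024} \approx -80208.0 - 2.9668 i$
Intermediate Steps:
$f = \frac{i \sqrt{382}}{8}$ ($f = \frac{\sqrt{\left(-10 + 2\right) - 374}}{8} = \frac{\sqrt{-8 - 374}}{8} = \frac{\sqrt{-382}}{8} = \frac{i \sqrt{382}}{8} \approx 2.4431 i$)
$j = - \frac{381128}{462833}$ ($j = \left(-762256\right) \frac{1}{925666} = - \frac{381128}{462833} \approx -0.82347$)
$\frac{z{\left(f,-257 \right)}}{j} = \frac{\frac{i \sqrt{382}}{8} + \left(-257\right)^{2}}{- \frac{381128}{462833}} = \left(\frac{i \sqrt{382}}{8} + 66049\right) \left(- \frac{462833}{381128}\right) = \left(66049 + \frac{i \sqrt{382}}{8}\right) \left(- \frac{462833}{381128}\right) = - \frac{30569656817}{381128} - \frac{462833 i \sqrt{382}}{3049024}$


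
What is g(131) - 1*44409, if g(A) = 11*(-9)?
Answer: -44508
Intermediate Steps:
g(A) = -99
g(131) - 1*44409 = -99 - 1*44409 = -99 - 44409 = -44508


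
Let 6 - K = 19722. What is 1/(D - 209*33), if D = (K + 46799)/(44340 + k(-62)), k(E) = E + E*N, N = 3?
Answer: -604/4165417 ≈ -0.00014500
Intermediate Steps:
K = -19716 (K = 6 - 1*19722 = 6 - 19722 = -19716)
k(E) = 4*E (k(E) = E + E*3 = E + 3*E = 4*E)
D = 371/604 (D = (-19716 + 46799)/(44340 + 4*(-62)) = 27083/(44340 - 248) = 27083/44092 = 27083*(1/44092) = 371/604 ≈ 0.61424)
1/(D - 209*33) = 1/(371/604 - 209*33) = 1/(371/604 - 6897) = 1/(-4165417/604) = -604/4165417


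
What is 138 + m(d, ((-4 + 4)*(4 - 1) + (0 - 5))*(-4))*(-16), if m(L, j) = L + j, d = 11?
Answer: -358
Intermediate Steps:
138 + m(d, ((-4 + 4)*(4 - 1) + (0 - 5))*(-4))*(-16) = 138 + (11 + ((-4 + 4)*(4 - 1) + (0 - 5))*(-4))*(-16) = 138 + (11 + (0*3 - 5)*(-4))*(-16) = 138 + (11 + (0 - 5)*(-4))*(-16) = 138 + (11 - 5*(-4))*(-16) = 138 + (11 + 20)*(-16) = 138 + 31*(-16) = 138 - 496 = -358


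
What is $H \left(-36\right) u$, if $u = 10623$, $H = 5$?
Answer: $-1912140$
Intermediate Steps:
$H \left(-36\right) u = 5 \left(-36\right) 10623 = \left(-180\right) 10623 = -1912140$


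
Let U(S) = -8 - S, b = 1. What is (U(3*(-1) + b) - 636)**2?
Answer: 412164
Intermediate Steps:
(U(3*(-1) + b) - 636)**2 = ((-8 - (3*(-1) + 1)) - 636)**2 = ((-8 - (-3 + 1)) - 636)**2 = ((-8 - 1*(-2)) - 636)**2 = ((-8 + 2) - 636)**2 = (-6 - 636)**2 = (-642)**2 = 412164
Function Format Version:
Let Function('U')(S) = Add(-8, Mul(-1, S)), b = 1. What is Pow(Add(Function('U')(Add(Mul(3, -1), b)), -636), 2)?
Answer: 412164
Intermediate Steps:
Pow(Add(Function('U')(Add(Mul(3, -1), b)), -636), 2) = Pow(Add(Add(-8, Mul(-1, Add(Mul(3, -1), 1))), -636), 2) = Pow(Add(Add(-8, Mul(-1, Add(-3, 1))), -636), 2) = Pow(Add(Add(-8, Mul(-1, -2)), -636), 2) = Pow(Add(Add(-8, 2), -636), 2) = Pow(Add(-6, -636), 2) = Pow(-642, 2) = 412164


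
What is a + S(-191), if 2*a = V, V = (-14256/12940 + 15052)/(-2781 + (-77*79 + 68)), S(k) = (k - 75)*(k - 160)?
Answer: 664177696783/7113765 ≈ 93365.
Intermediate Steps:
S(k) = (-160 + k)*(-75 + k) (S(k) = (-75 + k)*(-160 + k) = (-160 + k)*(-75 + k))
V = -12172414/7113765 (V = (-14256*1/12940 + 15052)/(-2781 + (-6083 + 68)) = (-3564/3235 + 15052)/(-2781 - 6015) = (48689656/3235)/(-8796) = (48689656/3235)*(-1/8796) = -12172414/7113765 ≈ -1.7111)
a = -6086207/7113765 (a = (½)*(-12172414/7113765) = -6086207/7113765 ≈ -0.85555)
a + S(-191) = -6086207/7113765 + (12000 + (-191)² - 235*(-191)) = -6086207/7113765 + (12000 + 36481 + 44885) = -6086207/7113765 + 93366 = 664177696783/7113765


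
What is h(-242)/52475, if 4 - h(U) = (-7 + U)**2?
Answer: -61997/52475 ≈ -1.1815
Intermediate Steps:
h(U) = 4 - (-7 + U)**2
h(-242)/52475 = (4 - (-7 - 242)**2)/52475 = (4 - 1*(-249)**2)*(1/52475) = (4 - 1*62001)*(1/52475) = (4 - 62001)*(1/52475) = -61997*1/52475 = -61997/52475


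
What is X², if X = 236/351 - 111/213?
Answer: 14205361/621056241 ≈ 0.022873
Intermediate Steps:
X = 3769/24921 (X = 236*(1/351) - 111*1/213 = 236/351 - 37/71 = 3769/24921 ≈ 0.15124)
X² = (3769/24921)² = 14205361/621056241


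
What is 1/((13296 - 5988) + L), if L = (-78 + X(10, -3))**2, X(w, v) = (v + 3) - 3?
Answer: 1/13869 ≈ 7.2103e-5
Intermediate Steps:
X(w, v) = v (X(w, v) = (3 + v) - 3 = v)
L = 6561 (L = (-78 - 3)**2 = (-81)**2 = 6561)
1/((13296 - 5988) + L) = 1/((13296 - 5988) + 6561) = 1/(7308 + 6561) = 1/13869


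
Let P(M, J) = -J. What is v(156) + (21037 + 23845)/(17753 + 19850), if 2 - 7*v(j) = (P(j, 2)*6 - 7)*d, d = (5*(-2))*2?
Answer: -1985680/37603 ≈ -52.806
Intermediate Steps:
d = -20 (d = -10*2 = -20)
v(j) = -54 (v(j) = 2/7 - (-1*2*6 - 7)*(-20)/7 = 2/7 - (-2*6 - 7)*(-20)/7 = 2/7 - (-12 - 7)*(-20)/7 = 2/7 - (-19)*(-20)/7 = 2/7 - 1/7*380 = 2/7 - 380/7 = -54)
v(156) + (21037 + 23845)/(17753 + 19850) = -54 + (21037 + 23845)/(17753 + 19850) = -54 + 44882/37603 = -1985680/37603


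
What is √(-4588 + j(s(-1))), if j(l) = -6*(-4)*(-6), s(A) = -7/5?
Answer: 26*I*√7 ≈ 68.79*I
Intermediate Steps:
s(A) = -7/5 (s(A) = -7*⅕ = -7/5)
j(l) = -144 (j(l) = 24*(-6) = -144)
√(-4588 + j(s(-1))) = √(-4588 - 144) = √(-4732) = 26*I*√7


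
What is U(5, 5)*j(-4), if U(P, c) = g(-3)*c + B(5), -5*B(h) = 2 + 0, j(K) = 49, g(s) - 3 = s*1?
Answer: -98/5 ≈ -19.600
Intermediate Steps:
g(s) = 3 + s (g(s) = 3 + s*1 = 3 + s)
B(h) = -⅖ (B(h) = -(2 + 0)/5 = -⅕*2 = -⅖)
U(P, c) = -⅖ (U(P, c) = (3 - 3)*c - ⅖ = 0*c - ⅖ = 0 - ⅖ = -⅖)
U(5, 5)*j(-4) = -⅖*49 = -98/5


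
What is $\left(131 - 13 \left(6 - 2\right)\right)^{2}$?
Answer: $6241$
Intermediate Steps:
$\left(131 - 13 \left(6 - 2\right)\right)^{2} = \left(131 - 52\right)^{2} = 79^{2} = 6241$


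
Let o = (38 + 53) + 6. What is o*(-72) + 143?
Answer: -6841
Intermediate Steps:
o = 97 (o = 91 + 6 = 97)
o*(-72) + 143 = 97*(-72) + 143 = -6984 + 143 = -6841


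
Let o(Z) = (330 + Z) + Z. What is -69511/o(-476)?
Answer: 69511/622 ≈ 111.75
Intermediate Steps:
o(Z) = 330 + 2*Z
-69511/o(-476) = -69511/(330 + 2*(-476)) = -69511/(330 - 952) = -69511/(-622) = -69511*(-1/622) = 69511/622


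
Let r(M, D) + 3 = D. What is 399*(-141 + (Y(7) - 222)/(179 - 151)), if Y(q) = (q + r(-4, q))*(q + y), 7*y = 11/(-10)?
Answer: -16337967/280 ≈ -58350.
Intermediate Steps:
r(M, D) = -3 + D
y = -11/70 (y = (11/(-10))/7 = (11*(-⅒))/7 = (⅐)*(-11/10) = -11/70 ≈ -0.15714)
Y(q) = (-3 + 2*q)*(-11/70 + q) (Y(q) = (q + (-3 + q))*(q - 11/70) = (-3 + 2*q)*(-11/70 + q))
399*(-141 + (Y(7) - 222)/(179 - 151)) = 399*(-141 + ((33/70 + 2*7² - 116/35*7) - 222)/(179 - 151)) = 399*(-141 + ((33/70 + 2*49 - 116/5) - 222)/28) = 399*(-141 + ((33/70 + 98 - 116/5) - 222)*(1/28)) = 399*(-141 + (5269/70 - 222)*(1/28)) = 399*(-141 - 10271/70*1/28) = 399*(-141 - 10271/1960) = 399*(-286631/1960) = -16337967/280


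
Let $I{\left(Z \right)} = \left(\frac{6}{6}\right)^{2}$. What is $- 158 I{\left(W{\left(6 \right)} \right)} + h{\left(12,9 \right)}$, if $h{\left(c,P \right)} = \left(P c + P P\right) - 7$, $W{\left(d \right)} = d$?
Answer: $24$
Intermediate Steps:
$h{\left(c,P \right)} = -7 + P^{2} + P c$ ($h{\left(c,P \right)} = \left(P c + P^{2}\right) - 7 = \left(P^{2} + P c\right) - 7 = -7 + P^{2} + P c$)
$I{\left(Z \right)} = 1$ ($I{\left(Z \right)} = \left(6 \cdot \frac{1}{6}\right)^{2} = 1^{2} = 1$)
$- 158 I{\left(W{\left(6 \right)} \right)} + h{\left(12,9 \right)} = \left(-158\right) 1 + \left(-7 + 9^{2} + 9 \cdot 12\right) = -158 + \left(-7 + 81 + 108\right) = -158 + 182 = 24$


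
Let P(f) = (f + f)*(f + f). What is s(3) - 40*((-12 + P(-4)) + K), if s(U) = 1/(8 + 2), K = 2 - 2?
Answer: -20799/10 ≈ -2079.9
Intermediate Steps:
K = 0
P(f) = 4*f² (P(f) = (2*f)*(2*f) = 4*f²)
s(U) = ⅒ (s(U) = 1/10 = ⅒)
s(3) - 40*((-12 + P(-4)) + K) = ⅒ - 40*((-12 + 4*(-4)²) + 0) = ⅒ - 40*((-12 + 4*16) + 0) = ⅒ - 40*((-12 + 64) + 0) = ⅒ - 40*(52 + 0) = ⅒ - 40*52 = ⅒ - 2080 = -20799/10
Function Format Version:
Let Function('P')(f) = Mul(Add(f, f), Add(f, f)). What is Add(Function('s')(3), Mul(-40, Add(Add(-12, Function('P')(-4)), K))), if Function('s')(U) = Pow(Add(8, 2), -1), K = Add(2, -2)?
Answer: Rational(-20799, 10) ≈ -2079.9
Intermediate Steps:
K = 0
Function('P')(f) = Mul(4, Pow(f, 2)) (Function('P')(f) = Mul(Mul(2, f), Mul(2, f)) = Mul(4, Pow(f, 2)))
Function('s')(U) = Rational(1, 10) (Function('s')(U) = Pow(10, -1) = Rational(1, 10))
Add(Function('s')(3), Mul(-40, Add(Add(-12, Function('P')(-4)), K))) = Add(Rational(1, 10), Mul(-40, Add(Add(-12, Mul(4, Pow(-4, 2))), 0))) = Add(Rational(1, 10), Mul(-40, Add(Add(-12, Mul(4, 16)), 0))) = Add(Rational(1, 10), Mul(-40, Add(Add(-12, 64), 0))) = Add(Rational(1, 10), Mul(-40, Add(52, 0))) = Add(Rational(1, 10), Mul(-40, 52)) = Add(Rational(1, 10), -2080) = Rational(-20799, 10)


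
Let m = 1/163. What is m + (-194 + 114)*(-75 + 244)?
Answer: -2203759/163 ≈ -13520.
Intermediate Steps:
m = 1/163 ≈ 0.0061350
m + (-194 + 114)*(-75 + 244) = 1/163 + (-194 + 114)*(-75 + 244) = 1/163 - 80*169 = 1/163 - 13520 = -2203759/163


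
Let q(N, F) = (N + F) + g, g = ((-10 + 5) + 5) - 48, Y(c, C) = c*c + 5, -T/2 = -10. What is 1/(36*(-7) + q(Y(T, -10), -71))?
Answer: 1/34 ≈ 0.029412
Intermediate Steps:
T = 20 (T = -2*(-10) = 20)
Y(c, C) = 5 + c**2 (Y(c, C) = c**2 + 5 = 5 + c**2)
g = -48 (g = (-5 + 5) - 48 = 0 - 48 = -48)
q(N, F) = -48 + F + N (q(N, F) = (N + F) - 48 = (F + N) - 48 = -48 + F + N)
1/(36*(-7) + q(Y(T, -10), -71)) = 1/(36*(-7) + (-48 - 71 + (5 + 20**2))) = 1/(-252 + (-48 - 71 + (5 + 400))) = 1/(-252 + (-48 - 71 + 405)) = 1/(-252 + 286) = 1/34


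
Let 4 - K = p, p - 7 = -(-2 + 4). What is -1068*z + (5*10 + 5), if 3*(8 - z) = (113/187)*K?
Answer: -1627671/187 ≈ -8704.1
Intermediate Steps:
p = 5 (p = 7 - (-2 + 4) = 7 - 1*2 = 7 - 2 = 5)
K = -1 (K = 4 - 1*5 = 4 - 5 = -1)
z = 4601/561 (z = 8 - 113/187*(-1)/3 = 8 - 113*(1/187)*(-1)/3 = 8 - 113*(-1)/561 = 8 - 1/3*(-113/187) = 8 + 113/561 = 4601/561 ≈ 8.2014)
-1068*z + (5*10 + 5) = -1068*4601/561 + (5*10 + 5) = -1637956/187 + (50 + 5) = -1637956/187 + 55 = -1627671/187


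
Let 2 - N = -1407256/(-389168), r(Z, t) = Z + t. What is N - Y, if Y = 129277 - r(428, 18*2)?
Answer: -6266315813/48646 ≈ -1.2881e+5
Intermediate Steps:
Y = 128813 (Y = 129277 - (428 + 18*2) = 129277 - (428 + 36) = 129277 - 1*464 = 129277 - 464 = 128813)
N = -78615/48646 (N = 2 - (-1407256)/(-389168) = 2 - (-1407256)*(-1)/389168 = 2 - 1*175907/48646 = 2 - 175907/48646 = -78615/48646 ≈ -1.6161)
N - Y = -78615/48646 - 1*128813 = -78615/48646 - 128813 = -6266315813/48646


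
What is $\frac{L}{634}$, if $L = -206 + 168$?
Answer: $- \frac{19}{317} \approx -0.059937$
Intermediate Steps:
$L = -38$
$\frac{L}{634} = - \frac{38}{634} = \left(-38\right) \frac{1}{634} = - \frac{19}{317}$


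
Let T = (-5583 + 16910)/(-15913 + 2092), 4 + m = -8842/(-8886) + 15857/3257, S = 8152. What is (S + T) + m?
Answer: 181180235657471/22222403519 ≈ 8153.0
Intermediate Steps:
m = 26968444/14470851 (m = -4 + (-8842/(-8886) + 15857/3257) = -4 + (-8842*(-1/8886) + 15857*(1/3257)) = -4 + (4421/4443 + 15857/3257) = -4 + 84851848/14470851 = 26968444/14470851 ≈ 1.8636)
T = -11327/13821 (T = 11327/(-13821) = 11327*(-1/13821) = -11327/13821 ≈ -0.81955)
(S + T) + m = (8152 - 11327/13821) + 26968444/14470851 = 112657465/13821 + 26968444/14470851 = 181180235657471/22222403519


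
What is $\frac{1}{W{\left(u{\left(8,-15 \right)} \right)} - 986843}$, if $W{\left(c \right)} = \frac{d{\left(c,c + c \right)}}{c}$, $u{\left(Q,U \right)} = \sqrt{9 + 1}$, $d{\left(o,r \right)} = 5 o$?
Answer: $- \frac{1}{986838} \approx -1.0133 \cdot 10^{-6}$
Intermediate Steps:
$u{\left(Q,U \right)} = \sqrt{10}$
$W{\left(c \right)} = 5$ ($W{\left(c \right)} = \frac{5 c}{c} = 5$)
$\frac{1}{W{\left(u{\left(8,-15 \right)} \right)} - 986843} = \frac{1}{5 - 986843} = \frac{1}{-986838} = - \frac{1}{986838}$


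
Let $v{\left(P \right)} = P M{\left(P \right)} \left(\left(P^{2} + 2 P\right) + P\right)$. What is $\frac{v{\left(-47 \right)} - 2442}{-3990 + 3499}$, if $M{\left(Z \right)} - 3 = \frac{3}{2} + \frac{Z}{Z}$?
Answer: $\frac{537020}{491} \approx 1093.7$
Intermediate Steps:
$M{\left(Z \right)} = \frac{11}{2}$ ($M{\left(Z \right)} = 3 + \left(\frac{3}{2} + \frac{Z}{Z}\right) = 3 + \left(3 \cdot \frac{1}{2} + 1\right) = 3 + \left(\frac{3}{2} + 1\right) = 3 + \frac{5}{2} = \frac{11}{2}$)
$v{\left(P \right)} = \frac{11 P \left(P^{2} + 3 P\right)}{2}$ ($v{\left(P \right)} = P \frac{11}{2} \left(\left(P^{2} + 2 P\right) + P\right) = \frac{11 P}{2} \left(P^{2} + 3 P\right) = \frac{11 P \left(P^{2} + 3 P\right)}{2}$)
$\frac{v{\left(-47 \right)} - 2442}{-3990 + 3499} = \frac{\frac{11 \left(-47\right)^{2} \left(3 - 47\right)}{2} - 2442}{-3990 + 3499} = \frac{\frac{11}{2} \cdot 2209 \left(-44\right) - 2442}{-491} = \left(-534578 - 2442\right) \left(- \frac{1}{491}\right) = \left(-537020\right) \left(- \frac{1}{491}\right) = \frac{537020}{491}$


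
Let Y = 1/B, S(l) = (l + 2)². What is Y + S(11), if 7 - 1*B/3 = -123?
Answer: 65911/390 ≈ 169.00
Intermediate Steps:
B = 390 (B = 21 - 3*(-123) = 21 + 369 = 390)
S(l) = (2 + l)²
Y = 1/390 ≈ 0.0025641
Y + S(11) = 1/390 + (2 + 11)² = 1/390 + 13² = 1/390 + 169 = 65911/390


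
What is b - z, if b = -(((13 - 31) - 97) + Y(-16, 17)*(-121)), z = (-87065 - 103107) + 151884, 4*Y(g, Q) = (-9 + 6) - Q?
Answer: 37798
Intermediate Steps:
Y(g, Q) = -¾ - Q/4 (Y(g, Q) = ((-9 + 6) - Q)/4 = (-3 - Q)/4 = -¾ - Q/4)
z = -38288 (z = -190172 + 151884 = -38288)
b = -490 (b = -(((13 - 31) - 97) + (-¾ - ¼*17)*(-121)) = -((-18 - 97) + (-¾ - 17/4)*(-121)) = -(-115 - 5*(-121)) = -(-115 + 605) = -1*490 = -490)
b - z = -490 - 1*(-38288) = -490 + 38288 = 37798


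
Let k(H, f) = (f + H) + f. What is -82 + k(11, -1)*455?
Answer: 4013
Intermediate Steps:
k(H, f) = H + 2*f (k(H, f) = (H + f) + f = H + 2*f)
-82 + k(11, -1)*455 = -82 + (11 + 2*(-1))*455 = -82 + (11 - 2)*455 = -82 + 9*455 = -82 + 4095 = 4013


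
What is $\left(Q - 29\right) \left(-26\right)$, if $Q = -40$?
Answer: $1794$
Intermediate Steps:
$\left(Q - 29\right) \left(-26\right) = \left(-40 - 29\right) \left(-26\right) = \left(-69\right) \left(-26\right) = 1794$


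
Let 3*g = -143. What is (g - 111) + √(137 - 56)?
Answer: -449/3 ≈ -149.67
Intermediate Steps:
g = -143/3 (g = (⅓)*(-143) = -143/3 ≈ -47.667)
(g - 111) + √(137 - 56) = (-143/3 - 111) + √(137 - 56) = -476/3 + √81 = -476/3 + 9 = -449/3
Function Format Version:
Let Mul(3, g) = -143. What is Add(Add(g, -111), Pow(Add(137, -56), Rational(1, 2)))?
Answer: Rational(-449, 3) ≈ -149.67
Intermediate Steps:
g = Rational(-143, 3) (g = Mul(Rational(1, 3), -143) = Rational(-143, 3) ≈ -47.667)
Add(Add(g, -111), Pow(Add(137, -56), Rational(1, 2))) = Add(Add(Rational(-143, 3), -111), Pow(Add(137, -56), Rational(1, 2))) = Add(Rational(-476, 3), Pow(81, Rational(1, 2))) = Add(Rational(-476, 3), 9) = Rational(-449, 3)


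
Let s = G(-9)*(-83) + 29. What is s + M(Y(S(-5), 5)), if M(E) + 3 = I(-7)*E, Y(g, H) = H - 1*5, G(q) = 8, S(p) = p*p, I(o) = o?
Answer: -638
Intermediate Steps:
S(p) = p²
Y(g, H) = -5 + H (Y(g, H) = H - 5 = -5 + H)
s = -635 (s = 8*(-83) + 29 = -664 + 29 = -635)
M(E) = -3 - 7*E
s + M(Y(S(-5), 5)) = -635 + (-3 - 7*(-5 + 5)) = -635 + (-3 - 7*0) = -635 + (-3 + 0) = -635 - 3 = -638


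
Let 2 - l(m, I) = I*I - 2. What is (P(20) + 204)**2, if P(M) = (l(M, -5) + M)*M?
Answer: 33856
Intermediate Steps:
l(m, I) = 4 - I**2 (l(m, I) = 2 - (I*I - 2) = 2 - (I**2 - 2) = 2 - (-2 + I**2) = 2 + (2 - I**2) = 4 - I**2)
P(M) = M*(-21 + M) (P(M) = ((4 - 1*(-5)**2) + M)*M = ((4 - 1*25) + M)*M = ((4 - 25) + M)*M = (-21 + M)*M = M*(-21 + M))
(P(20) + 204)**2 = (20*(-21 + 20) + 204)**2 = (20*(-1) + 204)**2 = (-20 + 204)**2 = 184**2 = 33856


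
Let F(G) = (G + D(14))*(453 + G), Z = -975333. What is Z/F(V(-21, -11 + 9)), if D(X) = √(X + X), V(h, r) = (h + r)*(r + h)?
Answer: -171983719/91592122 + 325111*√7/45796061 ≈ -1.8589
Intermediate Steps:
V(h, r) = (h + r)² (V(h, r) = (h + r)*(h + r) = (h + r)²)
D(X) = √2*√X (D(X) = √(2*X) = √2*√X)
F(G) = (453 + G)*(G + 2*√7) (F(G) = (G + √2*√14)*(453 + G) = (G + 2*√7)*(453 + G) = (453 + G)*(G + 2*√7))
Z/F(V(-21, -11 + 9)) = -975333/(((-21 + (-11 + 9))²)² + 453*(-21 + (-11 + 9))² + 906*√7 + 2*(-21 + (-11 + 9))²*√7) = -975333/(((-21 - 2)²)² + 453*(-21 - 2)² + 906*√7 + 2*(-21 - 2)²*√7) = -975333/(((-23)²)² + 453*(-23)² + 906*√7 + 2*(-23)²*√7) = -975333/(529² + 453*529 + 906*√7 + 2*529*√7) = -975333/(279841 + 239637 + 906*√7 + 1058*√7) = -975333/(519478 + 1964*√7)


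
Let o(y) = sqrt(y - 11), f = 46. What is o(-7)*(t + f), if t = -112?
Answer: -198*I*sqrt(2) ≈ -280.01*I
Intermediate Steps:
o(y) = sqrt(-11 + y)
o(-7)*(t + f) = sqrt(-11 - 7)*(-112 + 46) = sqrt(-18)*(-66) = (3*I*sqrt(2))*(-66) = -198*I*sqrt(2)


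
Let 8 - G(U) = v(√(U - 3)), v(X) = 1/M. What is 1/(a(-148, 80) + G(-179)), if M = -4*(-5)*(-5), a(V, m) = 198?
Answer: 100/20601 ≈ 0.0048541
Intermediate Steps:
M = -100 (M = 20*(-5) = -100)
v(X) = -1/100 (v(X) = 1/(-100) = -1/100)
G(U) = 801/100 (G(U) = 8 - 1*(-1/100) = 8 + 1/100 = 801/100)
1/(a(-148, 80) + G(-179)) = 1/(198 + 801/100) = 1/(20601/100) = 100/20601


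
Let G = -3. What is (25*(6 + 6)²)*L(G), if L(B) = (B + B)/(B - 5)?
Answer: 2700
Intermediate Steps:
L(B) = 2*B/(-5 + B) (L(B) = (2*B)/(-5 + B) = 2*B/(-5 + B))
(25*(6 + 6)²)*L(G) = (25*(6 + 6)²)*(2*(-3)/(-5 - 3)) = (25*12²)*(2*(-3)/(-8)) = (25*144)*(2*(-3)*(-⅛)) = 3600*(¾) = 2700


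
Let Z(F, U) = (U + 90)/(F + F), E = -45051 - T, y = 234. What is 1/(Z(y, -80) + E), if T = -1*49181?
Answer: 234/966425 ≈ 0.00024213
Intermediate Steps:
T = -49181
E = 4130 (E = -45051 - 1*(-49181) = -45051 + 49181 = 4130)
Z(F, U) = (90 + U)/(2*F) (Z(F, U) = (90 + U)/((2*F)) = (90 + U)*(1/(2*F)) = (90 + U)/(2*F))
1/(Z(y, -80) + E) = 1/((½)*(90 - 80)/234 + 4130) = 1/((½)*(1/234)*10 + 4130) = 1/(5/234 + 4130) = 1/(966425/234) = 234/966425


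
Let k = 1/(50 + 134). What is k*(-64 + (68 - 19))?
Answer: -15/184 ≈ -0.081522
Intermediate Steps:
k = 1/184 ≈ 0.0054348
k*(-64 + (68 - 19)) = (-64 + (68 - 19))/184 = (-64 + 49)/184 = (1/184)*(-15) = -15/184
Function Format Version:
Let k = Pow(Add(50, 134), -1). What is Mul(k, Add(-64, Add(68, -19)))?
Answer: Rational(-15, 184) ≈ -0.081522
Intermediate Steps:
k = Rational(1, 184) (k = Pow(184, -1) = Rational(1, 184) ≈ 0.0054348)
Mul(k, Add(-64, Add(68, -19))) = Mul(Rational(1, 184), Add(-64, Add(68, -19))) = Mul(Rational(1, 184), Add(-64, 49)) = Mul(Rational(1, 184), -15) = Rational(-15, 184)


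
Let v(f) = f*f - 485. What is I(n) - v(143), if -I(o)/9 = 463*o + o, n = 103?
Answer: -450092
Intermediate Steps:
I(o) = -4176*o (I(o) = -9*(463*o + o) = -4176*o)
v(f) = -485 + f**2 (v(f) = f**2 - 485 = -485 + f**2)
I(n) - v(143) = -4176*103 - (-485 + 143**2) = -430128 - (-485 + 20449) = -430128 - 1*19964 = -430128 - 19964 = -450092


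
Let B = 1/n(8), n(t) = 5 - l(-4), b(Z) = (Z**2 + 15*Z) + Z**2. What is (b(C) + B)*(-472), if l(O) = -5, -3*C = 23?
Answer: -56404/45 ≈ -1253.4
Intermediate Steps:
C = -23/3 (C = -1/3*23 = -23/3 ≈ -7.6667)
b(Z) = 2*Z**2 + 15*Z
n(t) = 10 (n(t) = 5 - 1*(-5) = 5 + 5 = 10)
B = 1/10 ≈ 0.10000
(b(C) + B)*(-472) = (-23*(15 + 2*(-23/3))/3 + 1/10)*(-472) = (-23*(15 - 46/3)/3 + 1/10)*(-472) = (-23/3*(-1/3) + 1/10)*(-472) = (23/9 + 1/10)*(-472) = (239/90)*(-472) = -56404/45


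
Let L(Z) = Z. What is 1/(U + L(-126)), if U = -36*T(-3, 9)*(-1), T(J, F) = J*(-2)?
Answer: 1/90 ≈ 0.011111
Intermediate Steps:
T(J, F) = -2*J
U = 216 (U = -(-72)*(-3)*(-1) = -36*6*(-1) = -216*(-1) = 216)
1/(U + L(-126)) = 1/(216 - 126) = 1/90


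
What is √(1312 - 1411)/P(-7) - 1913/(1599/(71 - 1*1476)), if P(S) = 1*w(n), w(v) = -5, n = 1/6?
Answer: 2687765/1599 - 3*I*√11/5 ≈ 1680.9 - 1.99*I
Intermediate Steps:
n = ⅙ ≈ 0.16667
P(S) = -5 (P(S) = 1*(-5) = -5)
√(1312 - 1411)/P(-7) - 1913/(1599/(71 - 1*1476)) = √(1312 - 1411)/(-5) - 1913/(1599/(71 - 1*1476)) = √(-99)*(-⅕) - 1913/(1599/(71 - 1476)) = (3*I*√11)*(-⅕) - 1913/(1599/(-1405)) = -3*I*√11/5 - 1913/(1599*(-1/1405)) = -3*I*√11/5 - 1913/(-1599/1405) = -3*I*√11/5 - 1913*(-1405/1599) = -3*I*√11/5 + 2687765/1599 = 2687765/1599 - 3*I*√11/5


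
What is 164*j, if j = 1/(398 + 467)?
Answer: 164/865 ≈ 0.18960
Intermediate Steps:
j = 1/865 ≈ 0.0011561
164*j = 164*(1/865) = 164/865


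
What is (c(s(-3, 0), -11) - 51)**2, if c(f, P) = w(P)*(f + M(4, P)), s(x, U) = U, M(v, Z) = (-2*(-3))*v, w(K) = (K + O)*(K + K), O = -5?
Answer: 70509609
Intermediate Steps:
w(K) = 2*K*(-5 + K) (w(K) = (K - 5)*(K + K) = (-5 + K)*(2*K) = 2*K*(-5 + K))
M(v, Z) = 6*v
c(f, P) = 2*P*(-5 + P)*(24 + f) (c(f, P) = (2*P*(-5 + P))*(f + 6*4) = (2*P*(-5 + P))*(f + 24) = (2*P*(-5 + P))*(24 + f) = 2*P*(-5 + P)*(24 + f))
(c(s(-3, 0), -11) - 51)**2 = (2*(-11)*(-5 - 11)*(24 + 0) - 51)**2 = (2*(-11)*(-16)*24 - 51)**2 = (8448 - 51)**2 = 8397**2 = 70509609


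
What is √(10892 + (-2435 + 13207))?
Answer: 4*√1354 ≈ 147.19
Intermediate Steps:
√(10892 + (-2435 + 13207)) = √(10892 + 10772) = √21664 = 4*√1354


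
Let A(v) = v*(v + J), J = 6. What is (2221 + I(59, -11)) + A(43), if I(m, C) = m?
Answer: 4387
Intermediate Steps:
A(v) = v*(6 + v) (A(v) = v*(v + 6) = v*(6 + v))
(2221 + I(59, -11)) + A(43) = (2221 + 59) + 43*(6 + 43) = 2280 + 43*49 = 2280 + 2107 = 4387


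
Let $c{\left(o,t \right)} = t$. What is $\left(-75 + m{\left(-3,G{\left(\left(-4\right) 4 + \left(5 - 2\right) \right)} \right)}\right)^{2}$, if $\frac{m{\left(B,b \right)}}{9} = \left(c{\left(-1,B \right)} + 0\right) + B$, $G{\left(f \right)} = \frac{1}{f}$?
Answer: $16641$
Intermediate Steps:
$m{\left(B,b \right)} = 18 B$ ($m{\left(B,b \right)} = 9 \left(\left(B + 0\right) + B\right) = 9 \left(B + B\right) = 9 \cdot 2 B = 18 B$)
$\left(-75 + m{\left(-3,G{\left(\left(-4\right) 4 + \left(5 - 2\right) \right)} \right)}\right)^{2} = \left(-75 + 18 \left(-3\right)\right)^{2} = \left(-75 - 54\right)^{2} = \left(-129\right)^{2} = 16641$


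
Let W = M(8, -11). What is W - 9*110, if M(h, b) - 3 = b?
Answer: -998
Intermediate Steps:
M(h, b) = 3 + b
W = -8 (W = 3 - 11 = -8)
W - 9*110 = -8 - 9*110 = -8 - 990 = -998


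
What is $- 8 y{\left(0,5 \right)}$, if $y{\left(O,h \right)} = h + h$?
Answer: $-80$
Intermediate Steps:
$y{\left(O,h \right)} = 2 h$
$- 8 y{\left(0,5 \right)} = - 8 \cdot 2 \cdot 5 = \left(-8\right) 10 = -80$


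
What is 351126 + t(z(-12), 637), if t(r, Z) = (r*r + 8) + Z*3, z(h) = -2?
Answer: 353049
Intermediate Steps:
t(r, Z) = 8 + r**2 + 3*Z (t(r, Z) = (r**2 + 8) + 3*Z = (8 + r**2) + 3*Z = 8 + r**2 + 3*Z)
351126 + t(z(-12), 637) = 351126 + (8 + (-2)**2 + 3*637) = 351126 + (8 + 4 + 1911) = 351126 + 1923 = 353049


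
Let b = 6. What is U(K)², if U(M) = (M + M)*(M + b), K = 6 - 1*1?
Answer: 12100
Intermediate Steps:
K = 5 (K = 6 - 1 = 5)
U(M) = 2*M*(6 + M) (U(M) = (M + M)*(M + 6) = (2*M)*(6 + M) = 2*M*(6 + M))
U(K)² = (2*5*(6 + 5))² = (2*5*11)² = 110² = 12100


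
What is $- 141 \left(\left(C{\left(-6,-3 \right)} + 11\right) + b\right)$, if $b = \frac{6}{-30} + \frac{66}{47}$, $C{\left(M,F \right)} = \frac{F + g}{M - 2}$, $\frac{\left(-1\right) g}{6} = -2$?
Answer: $- \frac{62487}{40} \approx -1562.2$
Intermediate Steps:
$g = 12$ ($g = \left(-6\right) \left(-2\right) = 12$)
$C{\left(M,F \right)} = \frac{12 + F}{-2 + M}$ ($C{\left(M,F \right)} = \frac{F + 12}{M - 2} = \frac{12 + F}{-2 + M}$)
$b = \frac{283}{235}$ ($b = 6 \left(- \frac{1}{30}\right) + 66 \cdot \frac{1}{47} = - \frac{1}{5} + \frac{66}{47} = \frac{283}{235} \approx 1.2043$)
$- 141 \left(\left(C{\left(-6,-3 \right)} + 11\right) + b\right) = - 141 \left(\left(\frac{12 - 3}{-2 - 6} + 11\right) + \frac{283}{235}\right) = - 141 \left(\left(\frac{1}{-8} \cdot 9 + 11\right) + \frac{283}{235}\right) = - 141 \left(\left(\left(- \frac{1}{8}\right) 9 + 11\right) + \frac{283}{235}\right) = - 141 \left(\left(- \frac{9}{8} + 11\right) + \frac{283}{235}\right) = - 141 \left(\frac{79}{8} + \frac{283}{235}\right) = \left(-141\right) \frac{20829}{1880} = - \frac{62487}{40}$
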